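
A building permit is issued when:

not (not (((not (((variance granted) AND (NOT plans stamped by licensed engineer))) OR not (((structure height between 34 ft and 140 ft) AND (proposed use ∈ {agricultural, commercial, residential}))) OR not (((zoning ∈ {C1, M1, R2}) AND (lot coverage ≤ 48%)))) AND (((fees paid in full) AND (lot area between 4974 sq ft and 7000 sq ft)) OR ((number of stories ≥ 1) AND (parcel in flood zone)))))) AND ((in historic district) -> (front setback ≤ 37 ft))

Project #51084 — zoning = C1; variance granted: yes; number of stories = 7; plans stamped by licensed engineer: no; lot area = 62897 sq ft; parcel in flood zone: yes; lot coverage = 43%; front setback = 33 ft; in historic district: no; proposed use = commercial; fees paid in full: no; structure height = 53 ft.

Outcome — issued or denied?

Denied

Atomic conditions:
  variance granted: yes → true
  NOT plans stamped by licensed engineer: no → true
  structure height between 34 ft and 140 ft: 53 in [34, 140] is true
  proposed use ∈ {agricultural, commercial, residential}: commercial is in the set → true
  zoning ∈ {C1, M1, R2}: C1 is in the set → true
  lot coverage ≤ 48%: 43 ≤ 48 is true
  fees paid in full: no → false
  lot area between 4974 sq ft and 7000 sq ft: 62897 in [4974, 7000] is false
  number of stories ≥ 1: 7 ≥ 1 is true
  parcel in flood zone: yes → true
  in historic district: no → false
  front setback ≤ 37 ft: 33 ≤ 37 is true
Combine:
[1.1.1.1.1.1] true AND true = true
[1.1.1.1.1] NOT true = false
[1.1.1.1.2.1] true AND true = true
[1.1.1.1.2] NOT true = false
[1.1.1.1.3.1] true AND true = true
[1.1.1.1.3] NOT true = false
[1.1.1.1] false OR false OR false = false
[1.1.1.2.1] false AND false = false
[1.1.1.2.2] true AND true = true
[1.1.1.2] false OR true = true
[1.1.1] false AND true = false
[1.1] NOT false = true
[1] NOT true = false
[2] false → true (antecedent false ⇒ implication holds) = true
[root] false AND true = false
Overall: false → denied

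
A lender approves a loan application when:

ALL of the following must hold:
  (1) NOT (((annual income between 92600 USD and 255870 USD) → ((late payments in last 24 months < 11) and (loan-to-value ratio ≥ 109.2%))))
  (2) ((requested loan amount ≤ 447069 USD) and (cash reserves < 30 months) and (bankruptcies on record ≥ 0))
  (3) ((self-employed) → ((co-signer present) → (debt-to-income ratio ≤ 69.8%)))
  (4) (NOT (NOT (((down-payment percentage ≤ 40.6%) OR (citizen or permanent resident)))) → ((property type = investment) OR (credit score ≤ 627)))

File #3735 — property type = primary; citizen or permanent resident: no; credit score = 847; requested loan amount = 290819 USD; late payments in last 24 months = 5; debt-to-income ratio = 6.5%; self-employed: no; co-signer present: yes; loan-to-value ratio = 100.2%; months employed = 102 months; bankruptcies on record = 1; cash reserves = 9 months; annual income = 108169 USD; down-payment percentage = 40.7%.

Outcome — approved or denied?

Approved

Atomic conditions:
  annual income between 92600 USD and 255870 USD: 108169 in [92600, 255870] is true
  late payments in last 24 months < 11: 5 < 11 is true
  loan-to-value ratio ≥ 109.2%: 100.2 ≥ 109.2 is false
  requested loan amount ≤ 447069 USD: 290819 ≤ 447069 is true
  cash reserves < 30 months: 9 < 30 is true
  bankruptcies on record ≥ 0: 1 ≥ 0 is true
  self-employed: no → false
  co-signer present: yes → true
  debt-to-income ratio ≤ 69.8%: 6.5 ≤ 69.8 is true
  down-payment percentage ≤ 40.6%: 40.7 ≤ 40.6 is false
  citizen or permanent resident: no → false
  property type = investment: primary == investment is false
  credit score ≤ 627: 847 ≤ 627 is false
Combine:
[1.1.2] true AND false = false
[1.1] true → false = false
[1] NOT false = true
[2] true AND true AND true = true
[3.2] true → true = true
[3] false → true (antecedent false ⇒ implication holds) = true
[4.1.1.1] false OR false = false
[4.1.1] NOT false = true
[4.1] NOT true = false
[4.2] false OR false = false
[4] false → false (antecedent false ⇒ implication holds) = true
[root] true AND true AND true AND true = true
Overall: true → approved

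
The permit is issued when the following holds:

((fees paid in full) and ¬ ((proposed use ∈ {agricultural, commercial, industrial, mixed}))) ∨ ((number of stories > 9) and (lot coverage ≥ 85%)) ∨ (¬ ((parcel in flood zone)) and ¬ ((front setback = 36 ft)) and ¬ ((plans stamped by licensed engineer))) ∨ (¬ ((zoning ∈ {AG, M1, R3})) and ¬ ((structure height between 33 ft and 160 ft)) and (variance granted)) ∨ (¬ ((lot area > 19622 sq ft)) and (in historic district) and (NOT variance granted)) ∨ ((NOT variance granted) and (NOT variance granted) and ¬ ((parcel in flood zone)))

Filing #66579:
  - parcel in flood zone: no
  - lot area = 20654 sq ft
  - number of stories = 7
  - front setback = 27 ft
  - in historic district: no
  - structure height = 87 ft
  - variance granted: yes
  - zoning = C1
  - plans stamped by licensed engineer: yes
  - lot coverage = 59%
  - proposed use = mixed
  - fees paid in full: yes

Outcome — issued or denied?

Denied

Atomic conditions:
  fees paid in full: yes → true
  proposed use ∈ {agricultural, commercial, industrial, mixed}: mixed is in the set → true
  number of stories > 9: 7 > 9 is false
  lot coverage ≥ 85%: 59 ≥ 85 is false
  parcel in flood zone: no → false
  front setback = 36 ft: 27 == 36 is false
  plans stamped by licensed engineer: yes → true
  zoning ∈ {AG, M1, R3}: C1 is not in the set → false
  structure height between 33 ft and 160 ft: 87 in [33, 160] is true
  variance granted: yes → true
  lot area > 19622 sq ft: 20654 > 19622 is true
  in historic district: no → false
  NOT variance granted: yes → false
Combine:
[1.2] NOT true = false
[1] true AND false = false
[2] false AND false = false
[3.1] NOT false = true
[3.2] NOT false = true
[3.3] NOT true = false
[3] true AND true AND false = false
[4.1] NOT false = true
[4.2] NOT true = false
[4] true AND false AND true = false
[5.1] NOT true = false
[5] false AND false AND false = false
[6.3] NOT false = true
[6] false AND false AND true = false
[root] false OR false OR false OR false OR false OR false = false
Overall: false → denied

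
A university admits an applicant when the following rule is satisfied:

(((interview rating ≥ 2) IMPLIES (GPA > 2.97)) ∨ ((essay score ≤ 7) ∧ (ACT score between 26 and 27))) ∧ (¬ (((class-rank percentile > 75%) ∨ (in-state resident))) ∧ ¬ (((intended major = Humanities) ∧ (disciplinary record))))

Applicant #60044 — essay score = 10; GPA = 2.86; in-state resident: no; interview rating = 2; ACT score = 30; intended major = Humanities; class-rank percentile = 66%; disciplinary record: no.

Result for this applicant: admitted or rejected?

Rejected

Atomic conditions:
  interview rating ≥ 2: 2 ≥ 2 is true
  GPA > 2.97: 2.86 > 2.97 is false
  essay score ≤ 7: 10 ≤ 7 is false
  ACT score between 26 and 27: 30 in [26, 27] is false
  class-rank percentile > 75%: 66 > 75 is false
  in-state resident: no → false
  intended major = Humanities: Humanities == Humanities is true
  disciplinary record: no → false
Combine:
[1.1] true → false = false
[1.2] false AND false = false
[1] false OR false = false
[2.1.1] false OR false = false
[2.1] NOT false = true
[2.2.1] true AND false = false
[2.2] NOT false = true
[2] true AND true = true
[root] false AND true = false
Overall: false → rejected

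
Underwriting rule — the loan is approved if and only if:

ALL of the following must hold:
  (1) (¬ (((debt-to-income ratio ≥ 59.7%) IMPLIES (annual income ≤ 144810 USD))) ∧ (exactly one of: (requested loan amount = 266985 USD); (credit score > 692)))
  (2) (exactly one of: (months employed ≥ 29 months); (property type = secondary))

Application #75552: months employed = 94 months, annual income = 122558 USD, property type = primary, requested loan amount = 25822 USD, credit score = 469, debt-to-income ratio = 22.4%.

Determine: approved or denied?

Atomic conditions:
  debt-to-income ratio ≥ 59.7%: 22.4 ≥ 59.7 is false
  annual income ≤ 144810 USD: 122558 ≤ 144810 is true
  requested loan amount = 266985 USD: 25822 == 266985 is false
  credit score > 692: 469 > 692 is false
  months employed ≥ 29 months: 94 ≥ 29 is true
  property type = secondary: primary == secondary is false
Combine:
[1.1.1] false → true (antecedent false ⇒ implication holds) = true
[1.1] NOT true = false
[1.2] exactly-one(false, false) = false
[1] false AND false = false
[2] exactly-one(true, false) = true
[root] false AND true = false
Overall: false → denied

Denied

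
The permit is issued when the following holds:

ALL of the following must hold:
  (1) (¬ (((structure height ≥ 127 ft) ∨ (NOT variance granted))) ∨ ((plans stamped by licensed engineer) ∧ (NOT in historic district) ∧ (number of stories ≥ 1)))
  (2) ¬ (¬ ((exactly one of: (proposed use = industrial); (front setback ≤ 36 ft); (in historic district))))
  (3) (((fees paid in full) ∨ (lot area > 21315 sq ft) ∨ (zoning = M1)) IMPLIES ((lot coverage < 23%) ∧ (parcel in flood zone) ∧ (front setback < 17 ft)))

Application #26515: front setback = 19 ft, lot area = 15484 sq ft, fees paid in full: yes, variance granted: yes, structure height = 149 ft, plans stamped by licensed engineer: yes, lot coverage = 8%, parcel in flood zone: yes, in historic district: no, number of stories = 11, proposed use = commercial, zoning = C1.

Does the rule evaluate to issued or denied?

Denied

Atomic conditions:
  structure height ≥ 127 ft: 149 ≥ 127 is true
  NOT variance granted: yes → false
  plans stamped by licensed engineer: yes → true
  NOT in historic district: no → true
  number of stories ≥ 1: 11 ≥ 1 is true
  proposed use = industrial: commercial == industrial is false
  front setback ≤ 36 ft: 19 ≤ 36 is true
  in historic district: no → false
  fees paid in full: yes → true
  lot area > 21315 sq ft: 15484 > 21315 is false
  zoning = M1: C1 == M1 is false
  lot coverage < 23%: 8 < 23 is true
  parcel in flood zone: yes → true
  front setback < 17 ft: 19 < 17 is false
Combine:
[1.1.1] true OR false = true
[1.1] NOT true = false
[1.2] true AND true AND true = true
[1] false OR true = true
[2.1.1] exactly-one(false, true, false) = true
[2.1] NOT true = false
[2] NOT false = true
[3.1] true OR false OR false = true
[3.2] true AND true AND false = false
[3] true → false = false
[root] true AND true AND false = false
Overall: false → denied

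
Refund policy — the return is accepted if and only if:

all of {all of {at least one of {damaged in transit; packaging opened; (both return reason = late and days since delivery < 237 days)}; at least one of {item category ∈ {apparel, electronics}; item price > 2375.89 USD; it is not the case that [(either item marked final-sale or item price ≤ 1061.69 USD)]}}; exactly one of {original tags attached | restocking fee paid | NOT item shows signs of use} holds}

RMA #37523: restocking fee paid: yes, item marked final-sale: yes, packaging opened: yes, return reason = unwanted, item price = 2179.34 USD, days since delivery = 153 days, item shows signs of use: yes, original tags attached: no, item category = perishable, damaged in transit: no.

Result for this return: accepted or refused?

Atomic conditions:
  damaged in transit: no → false
  packaging opened: yes → true
  return reason = late: unwanted == late is false
  days since delivery < 237 days: 153 < 237 is true
  item category ∈ {apparel, electronics}: perishable is not in the set → false
  item price > 2375.89 USD: 2179.34 > 2375.89 is false
  item marked final-sale: yes → true
  item price ≤ 1061.69 USD: 2179.34 ≤ 1061.69 is false
  original tags attached: no → false
  restocking fee paid: yes → true
  NOT item shows signs of use: yes → false
Combine:
[1.1.3] false AND true = false
[1.1] false OR true OR false = true
[1.2.3.1] true OR false = true
[1.2.3] NOT true = false
[1.2] false OR false OR false = false
[1] true AND false = false
[2] exactly-one(false, true, false) = true
[root] false AND true = false
Overall: false → refused

Refused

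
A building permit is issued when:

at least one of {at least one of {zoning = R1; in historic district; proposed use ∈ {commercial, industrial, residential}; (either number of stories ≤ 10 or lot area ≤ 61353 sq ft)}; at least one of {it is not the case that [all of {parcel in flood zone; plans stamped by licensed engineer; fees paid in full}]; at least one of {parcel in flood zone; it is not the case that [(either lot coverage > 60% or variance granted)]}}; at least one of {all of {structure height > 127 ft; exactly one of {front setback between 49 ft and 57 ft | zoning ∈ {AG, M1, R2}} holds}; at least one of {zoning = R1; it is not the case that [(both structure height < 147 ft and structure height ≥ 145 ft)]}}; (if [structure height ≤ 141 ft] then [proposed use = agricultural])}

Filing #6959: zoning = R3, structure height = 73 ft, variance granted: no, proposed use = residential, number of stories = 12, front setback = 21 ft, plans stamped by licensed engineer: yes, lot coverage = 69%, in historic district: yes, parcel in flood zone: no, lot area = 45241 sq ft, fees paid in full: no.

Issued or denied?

Atomic conditions:
  zoning = R1: R3 == R1 is false
  in historic district: yes → true
  proposed use ∈ {commercial, industrial, residential}: residential is in the set → true
  number of stories ≤ 10: 12 ≤ 10 is false
  lot area ≤ 61353 sq ft: 45241 ≤ 61353 is true
  parcel in flood zone: no → false
  plans stamped by licensed engineer: yes → true
  fees paid in full: no → false
  lot coverage > 60%: 69 > 60 is true
  variance granted: no → false
  structure height > 127 ft: 73 > 127 is false
  front setback between 49 ft and 57 ft: 21 in [49, 57] is false
  zoning ∈ {AG, M1, R2}: R3 is not in the set → false
  structure height < 147 ft: 73 < 147 is true
  structure height ≥ 145 ft: 73 ≥ 145 is false
  structure height ≤ 141 ft: 73 ≤ 141 is true
  proposed use = agricultural: residential == agricultural is false
Combine:
[1.4] false OR true = true
[1] false OR true OR true OR true = true
[2.1.1] false AND true AND false = false
[2.1] NOT false = true
[2.2.2.1] true OR false = true
[2.2.2] NOT true = false
[2.2] false OR false = false
[2] true OR false = true
[3.1.2] exactly-one(false, false) = false
[3.1] false AND false = false
[3.2.2.1] true AND false = false
[3.2.2] NOT false = true
[3.2] false OR true = true
[3] false OR true = true
[4] true → false = false
[root] true OR true OR true OR false = true
Overall: true → issued

Issued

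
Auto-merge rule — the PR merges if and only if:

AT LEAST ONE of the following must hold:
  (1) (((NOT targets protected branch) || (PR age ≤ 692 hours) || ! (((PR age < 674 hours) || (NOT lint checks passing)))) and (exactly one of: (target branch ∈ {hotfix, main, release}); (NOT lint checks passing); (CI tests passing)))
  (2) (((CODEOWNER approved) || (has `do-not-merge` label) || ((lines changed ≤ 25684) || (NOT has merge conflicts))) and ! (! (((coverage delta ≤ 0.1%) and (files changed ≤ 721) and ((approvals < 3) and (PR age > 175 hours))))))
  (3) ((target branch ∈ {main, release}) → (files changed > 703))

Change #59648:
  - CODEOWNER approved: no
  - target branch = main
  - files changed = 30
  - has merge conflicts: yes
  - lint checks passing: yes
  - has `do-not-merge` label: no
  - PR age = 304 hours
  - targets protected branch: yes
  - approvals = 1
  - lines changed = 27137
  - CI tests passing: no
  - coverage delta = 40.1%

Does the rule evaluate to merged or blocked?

Atomic conditions:
  NOT targets protected branch: yes → false
  PR age ≤ 692 hours: 304 ≤ 692 is true
  PR age < 674 hours: 304 < 674 is true
  NOT lint checks passing: yes → false
  target branch ∈ {hotfix, main, release}: main is in the set → true
  CI tests passing: no → false
  CODEOWNER approved: no → false
  has `do-not-merge` label: no → false
  lines changed ≤ 25684: 27137 ≤ 25684 is false
  NOT has merge conflicts: yes → false
  coverage delta ≤ 0.1%: 40.1 ≤ 0.1 is false
  files changed ≤ 721: 30 ≤ 721 is true
  approvals < 3: 1 < 3 is true
  PR age > 175 hours: 304 > 175 is true
  target branch ∈ {main, release}: main is in the set → true
  files changed > 703: 30 > 703 is false
Combine:
[1.1.3.1] true OR false = true
[1.1.3] NOT true = false
[1.1] false OR true OR false = true
[1.2] exactly-one(true, false, false) = true
[1] true AND true = true
[2.1.3] false OR false = false
[2.1] false OR false OR false = false
[2.2.1.1.3] true AND true = true
[2.2.1.1] false AND true AND true = false
[2.2.1] NOT false = true
[2.2] NOT true = false
[2] false AND false = false
[3] true → false = false
[root] true OR false OR false = true
Overall: true → merged

Merged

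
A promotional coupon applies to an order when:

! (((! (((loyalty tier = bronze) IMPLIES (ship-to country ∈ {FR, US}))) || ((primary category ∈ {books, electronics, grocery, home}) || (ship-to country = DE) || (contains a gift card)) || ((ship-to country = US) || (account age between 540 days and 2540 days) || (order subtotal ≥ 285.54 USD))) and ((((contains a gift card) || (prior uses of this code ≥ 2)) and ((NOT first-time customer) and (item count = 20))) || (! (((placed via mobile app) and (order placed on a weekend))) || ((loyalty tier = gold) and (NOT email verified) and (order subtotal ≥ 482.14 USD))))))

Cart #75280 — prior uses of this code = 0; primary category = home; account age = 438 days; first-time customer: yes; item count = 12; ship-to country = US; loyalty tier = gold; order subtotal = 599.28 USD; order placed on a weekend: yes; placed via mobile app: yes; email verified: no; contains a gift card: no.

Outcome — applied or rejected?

Atomic conditions:
  loyalty tier = bronze: gold == bronze is false
  ship-to country ∈ {FR, US}: US is in the set → true
  primary category ∈ {books, electronics, grocery, home}: home is in the set → true
  ship-to country = DE: US == DE is false
  contains a gift card: no → false
  ship-to country = US: US == US is true
  account age between 540 days and 2540 days: 438 in [540, 2540] is false
  order subtotal ≥ 285.54 USD: 599.28 ≥ 285.54 is true
  prior uses of this code ≥ 2: 0 ≥ 2 is false
  NOT first-time customer: yes → false
  item count = 20: 12 == 20 is false
  placed via mobile app: yes → true
  order placed on a weekend: yes → true
  loyalty tier = gold: gold == gold is true
  NOT email verified: no → true
  order subtotal ≥ 482.14 USD: 599.28 ≥ 482.14 is true
Combine:
[1.1.1.1] false → true (antecedent false ⇒ implication holds) = true
[1.1.1] NOT true = false
[1.1.2] true OR false OR false = true
[1.1.3] true OR false OR true = true
[1.1] false OR true OR true = true
[1.2.1.1] false OR false = false
[1.2.1.2] false AND false = false
[1.2.1] false AND false = false
[1.2.2.1.1] true AND true = true
[1.2.2.1] NOT true = false
[1.2.2.2] true AND true AND true = true
[1.2.2] false OR true = true
[1.2] false OR true = true
[1] true AND true = true
[root] NOT true = false
Overall: false → rejected

Rejected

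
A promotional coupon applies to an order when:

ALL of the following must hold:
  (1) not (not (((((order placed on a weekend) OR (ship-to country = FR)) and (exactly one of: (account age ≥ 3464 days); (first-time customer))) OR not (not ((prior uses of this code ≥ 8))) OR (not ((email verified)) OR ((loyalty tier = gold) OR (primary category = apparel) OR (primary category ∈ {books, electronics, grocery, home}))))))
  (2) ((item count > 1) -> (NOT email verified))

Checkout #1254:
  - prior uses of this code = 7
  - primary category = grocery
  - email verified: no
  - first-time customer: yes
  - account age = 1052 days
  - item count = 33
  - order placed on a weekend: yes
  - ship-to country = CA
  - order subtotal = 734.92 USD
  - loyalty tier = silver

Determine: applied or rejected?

Atomic conditions:
  order placed on a weekend: yes → true
  ship-to country = FR: CA == FR is false
  account age ≥ 3464 days: 1052 ≥ 3464 is false
  first-time customer: yes → true
  prior uses of this code ≥ 8: 7 ≥ 8 is false
  email verified: no → false
  loyalty tier = gold: silver == gold is false
  primary category = apparel: grocery == apparel is false
  primary category ∈ {books, electronics, grocery, home}: grocery is in the set → true
  item count > 1: 33 > 1 is true
  NOT email verified: no → true
Combine:
[1.1.1.1.1] true OR false = true
[1.1.1.1.2] exactly-one(false, true) = true
[1.1.1.1] true AND true = true
[1.1.1.2.1] NOT false = true
[1.1.1.2] NOT true = false
[1.1.1.3.1] NOT false = true
[1.1.1.3.2] false OR false OR true = true
[1.1.1.3] true OR true = true
[1.1.1] true OR false OR true = true
[1.1] NOT true = false
[1] NOT false = true
[2] true → true = true
[root] true AND true = true
Overall: true → applied

Applied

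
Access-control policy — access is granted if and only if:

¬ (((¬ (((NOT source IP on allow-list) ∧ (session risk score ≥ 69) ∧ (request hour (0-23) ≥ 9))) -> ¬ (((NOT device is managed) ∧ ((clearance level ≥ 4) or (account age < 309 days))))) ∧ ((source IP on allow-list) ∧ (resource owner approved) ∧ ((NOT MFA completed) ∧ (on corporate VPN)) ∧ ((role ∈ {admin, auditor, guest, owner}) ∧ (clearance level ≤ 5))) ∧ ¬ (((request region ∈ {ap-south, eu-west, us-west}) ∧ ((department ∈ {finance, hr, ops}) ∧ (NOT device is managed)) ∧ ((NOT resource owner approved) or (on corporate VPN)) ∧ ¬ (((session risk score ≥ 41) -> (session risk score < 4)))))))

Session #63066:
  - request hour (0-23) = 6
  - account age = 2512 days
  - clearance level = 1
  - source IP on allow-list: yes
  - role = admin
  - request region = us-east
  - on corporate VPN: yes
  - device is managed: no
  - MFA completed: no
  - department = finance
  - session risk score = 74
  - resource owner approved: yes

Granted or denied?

Atomic conditions:
  NOT source IP on allow-list: yes → false
  session risk score ≥ 69: 74 ≥ 69 is true
  request hour (0-23) ≥ 9: 6 ≥ 9 is false
  NOT device is managed: no → true
  clearance level ≥ 4: 1 ≥ 4 is false
  account age < 309 days: 2512 < 309 is false
  source IP on allow-list: yes → true
  resource owner approved: yes → true
  NOT MFA completed: no → true
  on corporate VPN: yes → true
  role ∈ {admin, auditor, guest, owner}: admin is in the set → true
  clearance level ≤ 5: 1 ≤ 5 is true
  request region ∈ {ap-south, eu-west, us-west}: us-east is not in the set → false
  department ∈ {finance, hr, ops}: finance is in the set → true
  NOT resource owner approved: yes → false
  session risk score ≥ 41: 74 ≥ 41 is true
  session risk score < 4: 74 < 4 is false
Combine:
[1.1.1.1] false AND true AND false = false
[1.1.1] NOT false = true
[1.1.2.1.2] false OR false = false
[1.1.2.1] true AND false = false
[1.1.2] NOT false = true
[1.1] true → true = true
[1.2.3] true AND true = true
[1.2.4] true AND true = true
[1.2] true AND true AND true AND true = true
[1.3.1.2] true AND true = true
[1.3.1.3] false OR true = true
[1.3.1.4.1] true → false = false
[1.3.1.4] NOT false = true
[1.3.1] false AND true AND true AND true = false
[1.3] NOT false = true
[1] true AND true AND true = true
[root] NOT true = false
Overall: false → denied

Denied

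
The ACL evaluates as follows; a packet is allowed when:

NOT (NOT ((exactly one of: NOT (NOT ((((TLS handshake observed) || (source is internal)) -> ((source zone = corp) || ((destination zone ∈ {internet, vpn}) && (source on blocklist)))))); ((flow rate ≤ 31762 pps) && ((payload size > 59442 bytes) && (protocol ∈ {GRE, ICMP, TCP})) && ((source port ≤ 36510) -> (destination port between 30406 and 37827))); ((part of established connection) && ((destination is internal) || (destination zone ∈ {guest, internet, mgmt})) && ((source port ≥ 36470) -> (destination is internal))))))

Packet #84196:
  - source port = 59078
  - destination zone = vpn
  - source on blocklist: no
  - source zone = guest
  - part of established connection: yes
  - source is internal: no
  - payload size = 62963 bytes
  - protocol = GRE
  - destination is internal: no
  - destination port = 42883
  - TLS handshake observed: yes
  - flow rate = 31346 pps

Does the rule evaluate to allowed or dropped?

Allowed

Atomic conditions:
  TLS handshake observed: yes → true
  source is internal: no → false
  source zone = corp: guest == corp is false
  destination zone ∈ {internet, vpn}: vpn is in the set → true
  source on blocklist: no → false
  flow rate ≤ 31762 pps: 31346 ≤ 31762 is true
  payload size > 59442 bytes: 62963 > 59442 is true
  protocol ∈ {GRE, ICMP, TCP}: GRE is in the set → true
  source port ≤ 36510: 59078 ≤ 36510 is false
  destination port between 30406 and 37827: 42883 in [30406, 37827] is false
  part of established connection: yes → true
  destination is internal: no → false
  destination zone ∈ {guest, internet, mgmt}: vpn is not in the set → false
  source port ≥ 36470: 59078 ≥ 36470 is true
Combine:
[1.1.1.1.1.1] true OR false = true
[1.1.1.1.1.2.2] true AND false = false
[1.1.1.1.1.2] false OR false = false
[1.1.1.1.1] true → false = false
[1.1.1.1] NOT false = true
[1.1.1] NOT true = false
[1.1.2.2] true AND true = true
[1.1.2.3] false → false (antecedent false ⇒ implication holds) = true
[1.1.2] true AND true AND true = true
[1.1.3.2] false OR false = false
[1.1.3.3] true → false = false
[1.1.3] true AND false AND false = false
[1.1] exactly-one(false, true, false) = true
[1] NOT true = false
[root] NOT false = true
Overall: true → allowed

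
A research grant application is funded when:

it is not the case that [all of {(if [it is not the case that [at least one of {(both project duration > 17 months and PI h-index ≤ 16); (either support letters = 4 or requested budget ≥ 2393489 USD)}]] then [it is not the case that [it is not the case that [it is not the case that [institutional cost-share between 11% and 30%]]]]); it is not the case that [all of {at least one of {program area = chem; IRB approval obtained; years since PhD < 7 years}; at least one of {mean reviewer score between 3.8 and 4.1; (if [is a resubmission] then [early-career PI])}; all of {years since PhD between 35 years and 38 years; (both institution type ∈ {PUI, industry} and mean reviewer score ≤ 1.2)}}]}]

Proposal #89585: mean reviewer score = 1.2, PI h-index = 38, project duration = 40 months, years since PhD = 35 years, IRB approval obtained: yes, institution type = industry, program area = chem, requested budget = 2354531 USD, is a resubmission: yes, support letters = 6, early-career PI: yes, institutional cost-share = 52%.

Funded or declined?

Funded

Atomic conditions:
  project duration > 17 months: 40 > 17 is true
  PI h-index ≤ 16: 38 ≤ 16 is false
  support letters = 4: 6 == 4 is false
  requested budget ≥ 2393489 USD: 2354531 ≥ 2393489 is false
  institutional cost-share between 11% and 30%: 52 in [11, 30] is false
  program area = chem: chem == chem is true
  IRB approval obtained: yes → true
  years since PhD < 7 years: 35 < 7 is false
  mean reviewer score between 3.8 and 4.1: 1.2 in [3.8, 4.1] is false
  is a resubmission: yes → true
  early-career PI: yes → true
  years since PhD between 35 years and 38 years: 35 in [35, 38] is true
  institution type ∈ {PUI, industry}: industry is in the set → true
  mean reviewer score ≤ 1.2: 1.2 ≤ 1.2 is true
Combine:
[1.1.1.1.1] true AND false = false
[1.1.1.1.2] false OR false = false
[1.1.1.1] false OR false = false
[1.1.1] NOT false = true
[1.1.2.1.1] NOT false = true
[1.1.2.1] NOT true = false
[1.1.2] NOT false = true
[1.1] true → true = true
[1.2.1.1] true OR true OR false = true
[1.2.1.2.2] true → true = true
[1.2.1.2] false OR true = true
[1.2.1.3.2] true AND true = true
[1.2.1.3] true AND true = true
[1.2.1] true AND true AND true = true
[1.2] NOT true = false
[1] true AND false = false
[root] NOT false = true
Overall: true → funded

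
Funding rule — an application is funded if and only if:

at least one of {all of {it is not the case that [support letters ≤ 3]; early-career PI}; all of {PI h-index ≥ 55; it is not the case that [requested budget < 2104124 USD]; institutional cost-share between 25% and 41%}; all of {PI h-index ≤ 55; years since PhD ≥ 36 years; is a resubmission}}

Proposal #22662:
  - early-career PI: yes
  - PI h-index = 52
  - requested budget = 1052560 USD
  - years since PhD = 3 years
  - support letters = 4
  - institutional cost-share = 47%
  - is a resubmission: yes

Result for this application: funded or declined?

Funded

Atomic conditions:
  support letters ≤ 3: 4 ≤ 3 is false
  early-career PI: yes → true
  PI h-index ≥ 55: 52 ≥ 55 is false
  requested budget < 2104124 USD: 1052560 < 2104124 is true
  institutional cost-share between 25% and 41%: 47 in [25, 41] is false
  PI h-index ≤ 55: 52 ≤ 55 is true
  years since PhD ≥ 36 years: 3 ≥ 36 is false
  is a resubmission: yes → true
Combine:
[1.1] NOT false = true
[1] true AND true = true
[2.2] NOT true = false
[2] false AND false AND false = false
[3] true AND false AND true = false
[root] true OR false OR false = true
Overall: true → funded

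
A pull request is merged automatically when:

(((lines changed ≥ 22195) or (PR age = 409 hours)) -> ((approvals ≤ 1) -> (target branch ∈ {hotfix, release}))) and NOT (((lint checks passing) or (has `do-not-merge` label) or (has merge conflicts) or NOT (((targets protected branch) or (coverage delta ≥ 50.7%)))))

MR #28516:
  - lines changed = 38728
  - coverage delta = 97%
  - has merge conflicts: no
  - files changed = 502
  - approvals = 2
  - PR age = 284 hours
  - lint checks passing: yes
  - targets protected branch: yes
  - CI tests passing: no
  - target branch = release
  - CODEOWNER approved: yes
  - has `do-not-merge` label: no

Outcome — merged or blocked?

Atomic conditions:
  lines changed ≥ 22195: 38728 ≥ 22195 is true
  PR age = 409 hours: 284 == 409 is false
  approvals ≤ 1: 2 ≤ 1 is false
  target branch ∈ {hotfix, release}: release is in the set → true
  lint checks passing: yes → true
  has `do-not-merge` label: no → false
  has merge conflicts: no → false
  targets protected branch: yes → true
  coverage delta ≥ 50.7%: 97 ≥ 50.7 is true
Combine:
[1.1] true OR false = true
[1.2] false → true (antecedent false ⇒ implication holds) = true
[1] true → true = true
[2.1.4.1] true OR true = true
[2.1.4] NOT true = false
[2.1] true OR false OR false OR false = true
[2] NOT true = false
[root] true AND false = false
Overall: false → blocked

Blocked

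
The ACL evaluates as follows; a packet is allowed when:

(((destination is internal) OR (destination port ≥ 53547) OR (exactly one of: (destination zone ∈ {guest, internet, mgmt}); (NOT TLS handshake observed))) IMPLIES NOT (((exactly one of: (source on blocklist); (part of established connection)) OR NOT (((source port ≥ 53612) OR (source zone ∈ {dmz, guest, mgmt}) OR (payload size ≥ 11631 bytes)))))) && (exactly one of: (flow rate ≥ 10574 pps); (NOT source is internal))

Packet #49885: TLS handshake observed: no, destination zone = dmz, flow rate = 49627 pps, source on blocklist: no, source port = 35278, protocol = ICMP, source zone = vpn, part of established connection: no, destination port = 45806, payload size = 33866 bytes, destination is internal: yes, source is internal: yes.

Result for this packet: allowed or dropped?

Atomic conditions:
  destination is internal: yes → true
  destination port ≥ 53547: 45806 ≥ 53547 is false
  destination zone ∈ {guest, internet, mgmt}: dmz is not in the set → false
  NOT TLS handshake observed: no → true
  source on blocklist: no → false
  part of established connection: no → false
  source port ≥ 53612: 35278 ≥ 53612 is false
  source zone ∈ {dmz, guest, mgmt}: vpn is not in the set → false
  payload size ≥ 11631 bytes: 33866 ≥ 11631 is true
  flow rate ≥ 10574 pps: 49627 ≥ 10574 is true
  NOT source is internal: yes → false
Combine:
[1.1.3] exactly-one(false, true) = true
[1.1] true OR false OR true = true
[1.2.1.1] exactly-one(false, false) = false
[1.2.1.2.1] false OR false OR true = true
[1.2.1.2] NOT true = false
[1.2.1] false OR false = false
[1.2] NOT false = true
[1] true → true = true
[2] exactly-one(true, false) = true
[root] true AND true = true
Overall: true → allowed

Allowed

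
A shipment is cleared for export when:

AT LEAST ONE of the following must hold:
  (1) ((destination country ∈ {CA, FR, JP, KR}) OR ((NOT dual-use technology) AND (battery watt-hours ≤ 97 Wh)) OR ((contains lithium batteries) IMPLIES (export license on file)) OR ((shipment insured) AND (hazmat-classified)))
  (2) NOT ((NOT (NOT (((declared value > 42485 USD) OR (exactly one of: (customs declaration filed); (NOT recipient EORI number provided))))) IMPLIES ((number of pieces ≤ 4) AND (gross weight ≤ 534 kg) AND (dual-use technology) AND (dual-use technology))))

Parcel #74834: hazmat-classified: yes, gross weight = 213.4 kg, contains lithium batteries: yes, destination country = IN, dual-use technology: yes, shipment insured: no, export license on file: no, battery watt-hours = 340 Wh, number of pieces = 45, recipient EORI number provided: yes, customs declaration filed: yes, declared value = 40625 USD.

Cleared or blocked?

Atomic conditions:
  destination country ∈ {CA, FR, JP, KR}: IN is not in the set → false
  NOT dual-use technology: yes → false
  battery watt-hours ≤ 97 Wh: 340 ≤ 97 is false
  contains lithium batteries: yes → true
  export license on file: no → false
  shipment insured: no → false
  hazmat-classified: yes → true
  declared value > 42485 USD: 40625 > 42485 is false
  customs declaration filed: yes → true
  NOT recipient EORI number provided: yes → false
  number of pieces ≤ 4: 45 ≤ 4 is false
  gross weight ≤ 534 kg: 213.4 ≤ 534 is true
  dual-use technology: yes → true
Combine:
[1.2] false AND false = false
[1.3] true → false = false
[1.4] false AND true = false
[1] false OR false OR false OR false = false
[2.1.1.1.1.2] exactly-one(true, false) = true
[2.1.1.1.1] false OR true = true
[2.1.1.1] NOT true = false
[2.1.1] NOT false = true
[2.1.2] false AND true AND true AND true = false
[2.1] true → false = false
[2] NOT false = true
[root] false OR true = true
Overall: true → cleared

Cleared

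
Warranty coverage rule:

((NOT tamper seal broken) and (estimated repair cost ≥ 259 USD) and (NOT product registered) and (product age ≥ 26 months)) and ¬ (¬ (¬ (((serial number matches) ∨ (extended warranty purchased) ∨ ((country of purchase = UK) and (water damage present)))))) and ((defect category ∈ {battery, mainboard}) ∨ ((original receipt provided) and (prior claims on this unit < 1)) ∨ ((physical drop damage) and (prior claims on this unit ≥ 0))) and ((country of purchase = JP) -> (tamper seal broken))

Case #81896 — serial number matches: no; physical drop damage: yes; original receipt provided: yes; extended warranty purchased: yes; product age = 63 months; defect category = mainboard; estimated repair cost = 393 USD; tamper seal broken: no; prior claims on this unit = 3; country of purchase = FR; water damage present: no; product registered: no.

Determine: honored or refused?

Refused

Atomic conditions:
  NOT tamper seal broken: no → true
  estimated repair cost ≥ 259 USD: 393 ≥ 259 is true
  NOT product registered: no → true
  product age ≥ 26 months: 63 ≥ 26 is true
  serial number matches: no → false
  extended warranty purchased: yes → true
  country of purchase = UK: FR == UK is false
  water damage present: no → false
  defect category ∈ {battery, mainboard}: mainboard is in the set → true
  original receipt provided: yes → true
  prior claims on this unit < 1: 3 < 1 is false
  physical drop damage: yes → true
  prior claims on this unit ≥ 0: 3 ≥ 0 is true
  country of purchase = JP: FR == JP is false
  tamper seal broken: no → false
Combine:
[1] true AND true AND true AND true = true
[2.1.1.1.3] false AND false = false
[2.1.1.1] false OR true OR false = true
[2.1.1] NOT true = false
[2.1] NOT false = true
[2] NOT true = false
[3.2] true AND false = false
[3.3] true AND true = true
[3] true OR false OR true = true
[4] false → false (antecedent false ⇒ implication holds) = true
[root] true AND false AND true AND true = false
Overall: false → refused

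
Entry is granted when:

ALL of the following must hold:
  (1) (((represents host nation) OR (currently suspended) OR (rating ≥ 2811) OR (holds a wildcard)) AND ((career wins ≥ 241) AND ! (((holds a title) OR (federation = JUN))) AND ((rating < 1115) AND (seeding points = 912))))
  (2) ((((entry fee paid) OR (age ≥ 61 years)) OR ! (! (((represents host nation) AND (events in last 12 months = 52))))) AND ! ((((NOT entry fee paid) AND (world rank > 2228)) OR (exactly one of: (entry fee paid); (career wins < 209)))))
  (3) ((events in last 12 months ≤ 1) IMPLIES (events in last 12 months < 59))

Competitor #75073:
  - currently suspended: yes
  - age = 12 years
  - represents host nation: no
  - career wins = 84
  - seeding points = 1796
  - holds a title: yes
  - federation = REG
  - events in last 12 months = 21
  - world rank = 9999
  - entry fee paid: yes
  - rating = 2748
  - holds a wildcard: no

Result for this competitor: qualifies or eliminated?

Atomic conditions:
  represents host nation: no → false
  currently suspended: yes → true
  rating ≥ 2811: 2748 ≥ 2811 is false
  holds a wildcard: no → false
  career wins ≥ 241: 84 ≥ 241 is false
  holds a title: yes → true
  federation = JUN: REG == JUN is false
  rating < 1115: 2748 < 1115 is false
  seeding points = 912: 1796 == 912 is false
  entry fee paid: yes → true
  age ≥ 61 years: 12 ≥ 61 is false
  events in last 12 months = 52: 21 == 52 is false
  NOT entry fee paid: yes → false
  world rank > 2228: 9999 > 2228 is true
  career wins < 209: 84 < 209 is true
  events in last 12 months ≤ 1: 21 ≤ 1 is false
  events in last 12 months < 59: 21 < 59 is true
Combine:
[1.1] false OR true OR false OR false = true
[1.2.2.1] true OR false = true
[1.2.2] NOT true = false
[1.2.3] false AND false = false
[1.2] false AND false AND false = false
[1] true AND false = false
[2.1.1] true OR false = true
[2.1.2.1.1] false AND false = false
[2.1.2.1] NOT false = true
[2.1.2] NOT true = false
[2.1] true OR false = true
[2.2.1.1] false AND true = false
[2.2.1.2] exactly-one(true, true) = false
[2.2.1] false OR false = false
[2.2] NOT false = true
[2] true AND true = true
[3] false → true (antecedent false ⇒ implication holds) = true
[root] false AND true AND true = false
Overall: false → eliminated

Eliminated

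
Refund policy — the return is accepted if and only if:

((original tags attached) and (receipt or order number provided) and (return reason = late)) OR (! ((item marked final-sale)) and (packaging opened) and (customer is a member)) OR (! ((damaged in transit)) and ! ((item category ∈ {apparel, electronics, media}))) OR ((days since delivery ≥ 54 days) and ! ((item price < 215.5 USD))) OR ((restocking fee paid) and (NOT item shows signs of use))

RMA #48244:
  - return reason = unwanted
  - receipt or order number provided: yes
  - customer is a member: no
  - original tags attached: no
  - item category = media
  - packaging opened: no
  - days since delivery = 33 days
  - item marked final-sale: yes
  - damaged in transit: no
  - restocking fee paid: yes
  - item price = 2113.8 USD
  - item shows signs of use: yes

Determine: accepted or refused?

Atomic conditions:
  original tags attached: no → false
  receipt or order number provided: yes → true
  return reason = late: unwanted == late is false
  item marked final-sale: yes → true
  packaging opened: no → false
  customer is a member: no → false
  damaged in transit: no → false
  item category ∈ {apparel, electronics, media}: media is in the set → true
  days since delivery ≥ 54 days: 33 ≥ 54 is false
  item price < 215.5 USD: 2113.8 < 215.5 is false
  restocking fee paid: yes → true
  NOT item shows signs of use: yes → false
Combine:
[1] false AND true AND false = false
[2.1] NOT true = false
[2] false AND false AND false = false
[3.1] NOT false = true
[3.2] NOT true = false
[3] true AND false = false
[4.2] NOT false = true
[4] false AND true = false
[5] true AND false = false
[root] false OR false OR false OR false OR false = false
Overall: false → refused

Refused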